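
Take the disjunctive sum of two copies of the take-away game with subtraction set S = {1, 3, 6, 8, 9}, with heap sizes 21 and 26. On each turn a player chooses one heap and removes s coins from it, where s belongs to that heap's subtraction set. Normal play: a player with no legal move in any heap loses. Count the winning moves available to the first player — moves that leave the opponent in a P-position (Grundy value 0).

All heaps use S = {1, 3, 6, 8, 9}:
G(0) = 0
G(1) = mex{0} = 1
G(2) = mex{1} = 0
G(3) = mex{0,0} = 1
G(4) = mex{1,1} = 0
G(5) = mex{0,0} = 1
G(6) = mex{1,1,0} = 2
G(7) = mex{2,0,1} = 3
G(8) = mex{3,1,0,0} = 2
G(9) = mex{2,2,1,1,0} = 3
G(10) = mex{3,3,0,0,1} = 2
G(11) = mex{2,2,1,1,0} = 3
G(12) = mex{3,3,2,0,1} = 4
G(13) = mex{4,2,3,1,0} = 5
G(14) = mex{5,3,2,2,1} = 0
G(15) = mex{0,4,3,3,2} = 1
G(16) = mex{1,5,2,2,3} = 0
G(17) = mex{0,0,3,3,2} = 1
G(18) = mex{1,1,4,2,3} = 0
G(19) = mex{0,0,5,3,2} = 1
G(20) = mex{1,1,0,4,3} = 2
G(21) = mex{2,0,1,5,4} = 3
G(22) = mex{3,1,0,0,5} = 2
G(23) = mex{2,2,1,1,0} = 3
G(24) = mex{3,3,0,0,1} = 2
G(25) = mex{2,2,1,1,0} = 3
G(26) = mex{3,3,2,0,1} = 4
Heap A: G(21) = 3.
Heap B: G(26) = 4.
Combined Grundy value = 3 ⊕ 4 = 7.
A winning move leaves total XOR = 0, i.e. changes one component's Grundy value g to g ⊕ X where X is the current total.
Heap A: need g' = 3⊕7 = 4. Options: 21−1→G=2, 21−3→G=0, 21−6→G=1, 21−8→G=5, 21−9→G=4. Hits: 1.
Heap B: need g' = 4⊕7 = 3. Options: 26−1→G=3, 26−3→G=3, 26−6→G=2, 26−8→G=0, 26−9→G=1. Hits: 2.

3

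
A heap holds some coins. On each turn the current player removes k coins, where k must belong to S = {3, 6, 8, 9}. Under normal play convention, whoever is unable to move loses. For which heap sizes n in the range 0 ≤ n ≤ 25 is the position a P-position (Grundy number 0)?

0, 1, 2, 12, 13, 14, 24, 25

n :  0  1  2  3  4  5  6  7  8  9 10 11 12 13 14 15 16 17 18 19 20 21 22 23 24 25
G :  0  0  0  1  1  1  2  2  2  3  3  3  0  0  0  1  1  1  2  2  2  3  3  3  0  0
P-positions are exactly the n with G(n) = 0.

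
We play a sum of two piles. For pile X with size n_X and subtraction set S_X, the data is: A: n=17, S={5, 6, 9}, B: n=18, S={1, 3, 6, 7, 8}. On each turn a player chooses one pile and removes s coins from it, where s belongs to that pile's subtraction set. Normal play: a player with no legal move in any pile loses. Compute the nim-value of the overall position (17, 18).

Pile A, S = {5, 6, 9}:
n :  0  1  2  3  4  5  6  7  8  9 10 11 12 13 14 15 16 17
G :  0  0  0  0  0  1  1  1  1  1  2  2  2  2  0  0  0  0
G_A(17) = 0.
Pile B, S = {1, 3, 6, 7, 8}:
G(0) = 0
G(1) = mex{0} = 1
G(2) = mex{1} = 0
G(3) = mex{0,0} = 1
G(4) = mex{1,1} = 0
G(5) = mex{0,0} = 1
G(6) = mex{1,1,0} = 2
G(7) = mex{2,0,1,0} = 3
G(8) = mex{3,1,0,1,0} = 2
G(9) = mex{2,2,1,0,1} = 3
G(10) = mex{3,3,0,1,0} = 2
G(11) = mex{2,2,1,0,1} = 3
G(12) = mex{3,3,2,1,0} = 4
G(13) = mex{4,2,3,2,1} = 0
G(14) = mex{0,3,2,3,2} = 1
G(15) = mex{1,4,3,2,3} = 0
G(16) = mex{0,0,2,3,2} = 1
G(17) = mex{1,1,3,2,3} = 0
G(18) = mex{0,0,4,3,2} = 1
G_B(18) = 1.
Combined Grundy value = 0 ⊕ 1 = 1.

1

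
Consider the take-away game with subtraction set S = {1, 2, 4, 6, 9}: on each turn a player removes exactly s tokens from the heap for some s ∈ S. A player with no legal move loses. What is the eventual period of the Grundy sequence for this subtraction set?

8

G(0) = 0
G(1) = mex{0} = 1
G(2) = mex{1,0} = 2
G(3) = mex{2,1} = 0
G(4) = mex{0,2,0} = 1
G(5) = mex{1,0,1} = 2
G(6) = mex{2,1,2,0} = 3
G(7) = mex{3,2,0,1} = 4
G(8) = mex{4,3,1,2} = 0
G(9) = mex{0,4,2,0,0} = 1
G(10) = mex{1,0,3,1,1} = 2
G(11) = mex{2,1,4,2,2} = 0
G(12) = mex{0,2,0,3,0} = 1
G(13) = mex{1,0,1,4,1} = 2
G(14) = mex{2,1,2,0,2} = 3
G(15) = mex{3,2,0,1,3} = 4
G(16) = mex{4,3,1,2,4} = 0
G(17) = mex{0,4,2,0,0} = 1
G(18) = mex{1,0,3,1,1} = 2
G(n+8) = G(n) holds for n = 0,…,8 (a full window of length max(S) = 9), so the sequence is purely periodic with period 8.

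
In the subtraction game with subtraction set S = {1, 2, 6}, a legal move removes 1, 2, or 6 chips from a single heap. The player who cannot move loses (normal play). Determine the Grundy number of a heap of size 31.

0

G(0) = 0
G(1) = mex{0} = 1
G(2) = mex{1,0} = 2
G(3) = mex{2,1} = 0
G(4) = mex{0,2} = 1
G(5) = mex{1,0} = 2
G(6) = mex{2,1,0} = 3
G(7) = mex{3,2,1} = 0
G(8) = mex{0,3,2} = 1
G(9) = mex{1,0,0} = 2
G(10) = mex{2,1,1} = 0
G(11) = mex{0,2,2} = 1
G(12) = mex{1,0,3} = 2
G(13) = mex{2,1,0} = 3
G(14) = mex{3,2,1} = 0
G(15) = mex{0,3,2} = 1
G(16) = mex{1,0,0} = 2
G(17) = mex{2,1,1} = 0
G(18) = mex{0,2,2} = 1
G(19) = mex{1,0,3} = 2
G(20) = mex{2,1,0} = 3
G(21) = mex{3,2,1} = 0
G(22) = mex{0,3,2} = 1
G(23) = mex{1,0,0} = 2
G(24) = mex{2,1,1} = 0
G(25) = mex{0,2,2} = 1
G(26) = mex{1,0,3} = 2
G(27) = mex{2,1,0} = 3
G(28) = mex{3,2,1} = 0
G(29) = mex{0,3,2} = 1
G(30) = mex{1,0,0} = 2
G(31) = mex{2,1,1} = 0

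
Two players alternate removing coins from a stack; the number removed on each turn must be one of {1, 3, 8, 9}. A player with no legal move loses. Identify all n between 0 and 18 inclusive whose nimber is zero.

G(0) = 0
G(1) = mex{0} = 1
G(2) = mex{1} = 0
G(3) = mex{0,0} = 1
G(4) = mex{1,1} = 0
G(5) = mex{0,0} = 1
G(6) = mex{1,1} = 0
G(7) = mex{0,0} = 1
G(8) = mex{1,1,0} = 2
G(9) = mex{2,0,1,0} = 3
G(10) = mex{3,1,0,1} = 2
G(11) = mex{2,2,1,0} = 3
G(12) = mex{3,3,0,1} = 2
G(13) = mex{2,2,1,0} = 3
G(14) = mex{3,3,0,1} = 2
G(15) = mex{2,2,1,0} = 3
G(16) = mex{3,3,2,1} = 0
G(17) = mex{0,2,3,2} = 1
G(18) = mex{1,3,2,3} = 0
P-positions are exactly the n with G(n) = 0.

0, 2, 4, 6, 16, 18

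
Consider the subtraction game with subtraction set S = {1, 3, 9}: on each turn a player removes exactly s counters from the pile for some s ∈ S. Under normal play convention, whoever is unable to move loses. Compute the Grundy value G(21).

1

G(0) = 0
G(1) = mex{0} = 1
G(2) = mex{1} = 0
G(3) = mex{0,0} = 1
G(4) = mex{1,1} = 0
G(5) = mex{0,0} = 1
G(6) = mex{1,1} = 0
G(7) = mex{0,0} = 1
G(8) = mex{1,1} = 0
G(9) = mex{0,0,0} = 1
G(10) = mex{1,1,1} = 0
G(11) = mex{0,0,0} = 1
G(12) = mex{1,1,1} = 0
G(13) = mex{0,0,0} = 1
G(14) = mex{1,1,1} = 0
G(15) = mex{0,0,0} = 1
G(16) = mex{1,1,1} = 0
G(17) = mex{0,0,0} = 1
G(18) = mex{1,1,1} = 0
G(19) = mex{0,0,0} = 1
G(20) = mex{1,1,1} = 0
G(21) = mex{0,0,0} = 1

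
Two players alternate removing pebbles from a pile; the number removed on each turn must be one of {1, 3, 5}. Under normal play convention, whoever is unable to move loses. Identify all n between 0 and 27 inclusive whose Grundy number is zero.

n :  0  1  2  3  4  5  6  7  8  9 10 11 12 13 14 15 16 17 18 19 20 21 22 23 24 25 26 27
G :  0  1  0  1  0  1  0  1  0  1  0  1  0  1  0  1  0  1  0  1  0  1  0  1  0  1  0  1
P-positions are exactly the n with G(n) = 0.

0, 2, 4, 6, 8, 10, 12, 14, 16, 18, 20, 22, 24, 26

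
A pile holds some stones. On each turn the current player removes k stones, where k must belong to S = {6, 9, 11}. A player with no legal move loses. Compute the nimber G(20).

G(0) = 0
G(1) = mex{} = 0
G(2) = mex{} = 0
G(3) = mex{} = 0
G(4) = mex{} = 0
G(5) = mex{} = 0
G(6) = mex{0} = 1
G(7) = mex{0} = 1
G(8) = mex{0} = 1
G(9) = mex{0,0} = 1
G(10) = mex{0,0} = 1
G(11) = mex{0,0,0} = 1
G(12) = mex{1,0,0} = 2
G(13) = mex{1,0,0} = 2
G(14) = mex{1,0,0} = 2
G(15) = mex{1,1,0} = 2
G(16) = mex{1,1,0} = 2
G(17) = mex{1,1,1} = 0
G(18) = mex{2,1,1} = 0
G(19) = mex{2,1,1} = 0
G(20) = mex{2,1,1} = 0

0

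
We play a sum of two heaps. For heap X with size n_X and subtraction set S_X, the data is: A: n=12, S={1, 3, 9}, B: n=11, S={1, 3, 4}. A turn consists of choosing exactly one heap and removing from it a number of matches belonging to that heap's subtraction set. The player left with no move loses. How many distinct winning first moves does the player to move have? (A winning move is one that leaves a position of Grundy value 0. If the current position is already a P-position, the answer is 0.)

1

Heap A, S = {1, 3, 9}:
n :  0  1  2  3  4  5  6  7  8  9 10 11 12
G :  0  1  0  1  0  1  0  1  0  1  0  1  0
G_A(12) = 0.
Heap B, S = {1, 3, 4}:
G(0) = 0
G(1) = mex{0} = 1
G(2) = mex{1} = 0
G(3) = mex{0,0} = 1
G(4) = mex{1,1,0} = 2
G(5) = mex{2,0,1} = 3
G(6) = mex{3,1,0} = 2
G(7) = mex{2,2,1} = 0
G(8) = mex{0,3,2} = 1
G(9) = mex{1,2,3} = 0
G(10) = mex{0,0,2} = 1
G(11) = mex{1,1,0} = 2
G_B(11) = 2.
Combined Grundy value = 0 ⊕ 2 = 2.
A winning move leaves total XOR = 0, i.e. changes one component's Grundy value g to g ⊕ X where X is the current total.
Heap A: need g' = 0⊕2 = 2. Options: 12−1→G=1, 12−3→G=1, 12−9→G=1. Hits: 0.
Heap B: need g' = 2⊕2 = 0. Options: 11−1→G=1, 11−3→G=1, 11−4→G=0. Hits: 1.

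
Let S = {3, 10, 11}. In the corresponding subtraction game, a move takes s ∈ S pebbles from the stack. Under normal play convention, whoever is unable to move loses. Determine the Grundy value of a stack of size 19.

2

G(0) = 0
G(1) = mex{} = 0
G(2) = mex{} = 0
G(3) = mex{0} = 1
G(4) = mex{0} = 1
G(5) = mex{0} = 1
G(6) = mex{1} = 0
G(7) = mex{1} = 0
G(8) = mex{1} = 0
G(9) = mex{0} = 1
G(10) = mex{0,0} = 1
G(11) = mex{0,0,0} = 1
G(12) = mex{1,0,0} = 2
G(13) = mex{1,1,0} = 2
G(14) = mex{1,1,1} = 0
G(15) = mex{2,1,1} = 0
G(16) = mex{2,0,1} = 3
G(17) = mex{0,0,0} = 1
G(18) = mex{0,0,0} = 1
G(19) = mex{3,1,0} = 2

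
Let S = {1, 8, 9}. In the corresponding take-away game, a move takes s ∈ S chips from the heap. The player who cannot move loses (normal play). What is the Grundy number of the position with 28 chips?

2

G(0) = 0
G(1) = mex{0} = 1
G(2) = mex{1} = 0
G(3) = mex{0} = 1
G(4) = mex{1} = 0
G(5) = mex{0} = 1
G(6) = mex{1} = 0
G(7) = mex{0} = 1
G(8) = mex{1,0} = 2
G(9) = mex{2,1,0} = 3
G(10) = mex{3,0,1} = 2
G(11) = mex{2,1,0} = 3
G(12) = mex{3,0,1} = 2
G(13) = mex{2,1,0} = 3
G(14) = mex{3,0,1} = 2
G(15) = mex{2,1,0} = 3
G(16) = mex{3,2,1} = 0
G(17) = mex{0,3,2} = 1
G(18) = mex{1,2,3} = 0
G(19) = mex{0,3,2} = 1
G(20) = mex{1,2,3} = 0
G(21) = mex{0,3,2} = 1
G(22) = mex{1,2,3} = 0
G(23) = mex{0,3,2} = 1
G(24) = mex{1,0,3} = 2
G(25) = mex{2,1,0} = 3
G(26) = mex{3,0,1} = 2
G(27) = mex{2,1,0} = 3
G(28) = mex{3,0,1} = 2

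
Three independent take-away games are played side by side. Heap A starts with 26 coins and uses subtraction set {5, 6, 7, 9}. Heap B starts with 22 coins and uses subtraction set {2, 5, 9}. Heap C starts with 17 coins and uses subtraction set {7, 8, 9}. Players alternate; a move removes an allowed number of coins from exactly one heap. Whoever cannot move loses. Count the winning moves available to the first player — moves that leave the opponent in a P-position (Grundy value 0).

1

Heap A, S = {5, 6, 7, 9}:
G(0) = 0
G(1) = mex{} = 0
G(2) = mex{} = 0
G(3) = mex{} = 0
G(4) = mex{} = 0
G(5) = mex{0} = 1
G(6) = mex{0,0} = 1
G(7) = mex{0,0,0} = 1
G(8) = mex{0,0,0} = 1
G(9) = mex{0,0,0,0} = 1
G(10) = mex{1,0,0,0} = 2
G(11) = mex{1,1,0,0} = 2
G(12) = mex{1,1,1,0} = 2
G(13) = mex{1,1,1,0} = 2
G(14) = mex{1,1,1,1} = 0
G(15) = mex{2,1,1,1} = 0
G(16) = mex{2,2,1,1} = 0
G(17) = mex{2,2,2,1} = 0
G(18) = mex{2,2,2,1} = 0
G(19) = mex{0,2,2,2} = 1
G(20) = mex{0,0,2,2} = 1
G(21) = mex{0,0,0,2} = 1
G(22) = mex{0,0,0,2} = 1
G(23) = mex{0,0,0,0} = 1
G(24) = mex{1,0,0,0} = 2
G(25) = mex{1,1,0,0} = 2
G(26) = mex{1,1,1,0} = 2
G_A(26) = 2.
Heap B, S = {2, 5, 9}:
n :  0  1  2  3  4  5  6  7  8  9 10 11 12 13 14 15 16 17 18 19 20 21 22
G :  0  0  1  1  0  2  1  0  0  1  1  0  2  1  0  0  1  1  0  2  1  0  0
G_B(22) = 0.
Heap C, S = {7, 8, 9}:
n :  0  1  2  3  4  5  6  7  8  9 10 11 12 13 14 15 16 17
G :  0  0  0  0  0  0  0  1  1  1  1  1  1  1  2  2  0  0
G_C(17) = 0.
Combined Grundy value = 2 ⊕ 0 ⊕ 0 = 2.
A winning move leaves total XOR = 0, i.e. changes one component's Grundy value g to g ⊕ X where X is the current total.
Heap A: need g' = 2⊕2 = 0. Options: 26−5→G=1, 26−6→G=1, 26−7→G=1, 26−9→G=0. Hits: 1.
Heap B: need g' = 0⊕2 = 2. Options: 22−2→G=1, 22−5→G=1, 22−9→G=1. Hits: 0.
Heap C: need g' = 0⊕2 = 2. Options: 17−7→G=1, 17−8→G=1, 17−9→G=1. Hits: 0.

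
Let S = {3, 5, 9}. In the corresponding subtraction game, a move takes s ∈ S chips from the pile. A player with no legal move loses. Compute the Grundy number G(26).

n :  0  1  2  3  4  5  6  7  8  9 10 11 12 13 14 15 16 17 18 19 20 21 22 23 24 25 26
G :  0  0  0  1  1  1  2  2  0  3  3  1  0  2  0  1  0  1  0  1  0  1  0  1  0  1  0

0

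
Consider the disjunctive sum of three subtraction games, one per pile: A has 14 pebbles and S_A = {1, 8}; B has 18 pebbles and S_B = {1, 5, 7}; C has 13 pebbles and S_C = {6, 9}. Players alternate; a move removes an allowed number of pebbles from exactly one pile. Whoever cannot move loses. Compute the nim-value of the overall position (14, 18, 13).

3

Pile A, S = {1, 8}:
G(0) = 0
G(1) = mex{0} = 1
G(2) = mex{1} = 0
G(3) = mex{0} = 1
G(4) = mex{1} = 0
G(5) = mex{0} = 1
G(6) = mex{1} = 0
G(7) = mex{0} = 1
G(8) = mex{1,0} = 2
G(9) = mex{2,1} = 0
G(10) = mex{0,0} = 1
G(11) = mex{1,1} = 0
G(12) = mex{0,0} = 1
G(13) = mex{1,1} = 0
G(14) = mex{0,0} = 1
G_A(14) = 1.
Pile B, S = {1, 5, 7}:
n :  0  1  2  3  4  5  6  7  8  9 10 11 12 13 14 15 16 17 18
G :  0  1  0  1  0  1  0  1  0  1  0  1  0  1  0  1  0  1  0
G_B(18) = 0.
Pile C, S = {6, 9}:
G(0) = 0
G(1) = mex{} = 0
G(2) = mex{} = 0
G(3) = mex{} = 0
G(4) = mex{} = 0
G(5) = mex{} = 0
G(6) = mex{0} = 1
G(7) = mex{0} = 1
G(8) = mex{0} = 1
G(9) = mex{0,0} = 1
G(10) = mex{0,0} = 1
G(11) = mex{0,0} = 1
G(12) = mex{1,0} = 2
G(13) = mex{1,0} = 2
G_C(13) = 2.
Combined Grundy value = 1 ⊕ 0 ⊕ 2 = 3.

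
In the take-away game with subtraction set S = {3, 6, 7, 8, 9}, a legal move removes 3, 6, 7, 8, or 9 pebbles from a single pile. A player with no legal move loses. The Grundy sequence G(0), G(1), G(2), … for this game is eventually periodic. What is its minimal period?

G(0) = 0
G(1) = mex{} = 0
G(2) = mex{} = 0
G(3) = mex{0} = 1
G(4) = mex{0} = 1
G(5) = mex{0} = 1
G(6) = mex{1,0} = 2
G(7) = mex{1,0,0} = 2
G(8) = mex{1,0,0,0} = 2
G(9) = mex{2,1,0,0,0} = 3
G(10) = mex{2,1,1,0,0} = 3
G(11) = mex{2,1,1,1,0} = 3
G(12) = mex{3,2,1,1,1} = 0
G(13) = mex{3,2,2,1,1} = 0
G(14) = mex{3,2,2,2,1} = 0
G(15) = mex{0,3,2,2,2} = 1
G(16) = mex{0,3,3,2,2} = 1
G(17) = mex{0,3,3,3,2} = 1
G(18) = mex{1,0,3,3,3} = 2
G(19) = mex{1,0,0,3,3} = 2
G(20) = mex{1,0,0,0,3} = 2
G(21) = mex{2,1,0,0,0} = 3
G(22) = mex{2,1,1,0,0} = 3
G(23) = mex{2,1,1,1,0} = 3
G(24) = mex{3,2,1,1,1} = 0
G(25) = mex{3,2,2,1,1} = 0
G(n+12) = G(n) holds for n = 0,…,8 (a full window of length max(S) = 9), so the sequence is purely periodic with period 12.

12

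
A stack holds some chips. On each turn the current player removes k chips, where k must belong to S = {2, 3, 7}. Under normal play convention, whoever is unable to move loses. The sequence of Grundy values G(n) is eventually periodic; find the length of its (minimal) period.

n :  0  1  2  3  4  5  6  7  8  9 10 11 12 13 14
G :  0  0  1  1  2  0  0  1  1  2  0  0  1  1  2
G(n+5) = G(n) holds for n = 0,…,6 (a full window of length max(S) = 7), so the sequence is purely periodic with period 5.

5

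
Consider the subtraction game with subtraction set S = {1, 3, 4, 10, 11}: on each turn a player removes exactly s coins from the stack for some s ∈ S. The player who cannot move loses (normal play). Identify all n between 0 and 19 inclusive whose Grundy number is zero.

G(0) = 0
G(1) = mex{0} = 1
G(2) = mex{1} = 0
G(3) = mex{0,0} = 1
G(4) = mex{1,1,0} = 2
G(5) = mex{2,0,1} = 3
G(6) = mex{3,1,0} = 2
G(7) = mex{2,2,1} = 0
G(8) = mex{0,3,2} = 1
G(9) = mex{1,2,3} = 0
G(10) = mex{0,0,2,0} = 1
G(11) = mex{1,1,0,1,0} = 2
G(12) = mex{2,0,1,0,1} = 3
G(13) = mex{3,1,0,1,0} = 2
G(14) = mex{2,2,1,2,1} = 0
G(15) = mex{0,3,2,3,2} = 1
G(16) = mex{1,2,3,2,3} = 0
G(17) = mex{0,0,2,0,2} = 1
G(18) = mex{1,1,0,1,0} = 2
G(19) = mex{2,0,1,0,1} = 3
P-positions are exactly the n with G(n) = 0.

0, 2, 7, 9, 14, 16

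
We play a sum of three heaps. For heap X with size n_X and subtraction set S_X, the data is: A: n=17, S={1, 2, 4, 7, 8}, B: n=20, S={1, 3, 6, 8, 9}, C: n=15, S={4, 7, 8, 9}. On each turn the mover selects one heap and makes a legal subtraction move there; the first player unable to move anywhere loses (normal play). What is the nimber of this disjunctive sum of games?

0

Heap A, S = {1, 2, 4, 7, 8}:
n :  0  1  2  3  4  5  6  7  8  9 10 11 12 13 14 15 16 17
G :  0  1  2  0  1  2  0  1  2  0  1  2  0  1  2  0  1  2
G_A(17) = 2.
Heap B, S = {1, 3, 6, 8, 9}:
n :  0  1  2  3  4  5  6  7  8  9 10 11 12 13 14 15 16 17 18 19 20
G :  0  1  0  1  0  1  2  3  2  3  2  3  4  5  0  1  0  1  0  1  2
G_B(20) = 2.
Heap C, S = {4, 7, 8, 9}:
G(0) = 0
G(1) = mex{} = 0
G(2) = mex{} = 0
G(3) = mex{} = 0
G(4) = mex{0} = 1
G(5) = mex{0} = 1
G(6) = mex{0} = 1
G(7) = mex{0,0} = 1
G(8) = mex{1,0,0} = 2
G(9) = mex{1,0,0,0} = 2
G(10) = mex{1,0,0,0} = 2
G(11) = mex{1,1,0,0} = 2
G(12) = mex{2,1,1,0} = 3
G(13) = mex{2,1,1,1} = 0
G(14) = mex{2,1,1,1} = 0
G(15) = mex{2,2,1,1} = 0
G_C(15) = 0.
Combined Grundy value = 2 ⊕ 2 ⊕ 0 = 0.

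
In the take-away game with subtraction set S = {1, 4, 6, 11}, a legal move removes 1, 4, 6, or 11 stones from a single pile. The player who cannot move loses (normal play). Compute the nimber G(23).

G(0) = 0
G(1) = mex{0} = 1
G(2) = mex{1} = 0
G(3) = mex{0} = 1
G(4) = mex{1,0} = 2
G(5) = mex{2,1} = 0
G(6) = mex{0,0,0} = 1
G(7) = mex{1,1,1} = 0
G(8) = mex{0,2,0} = 1
G(9) = mex{1,0,1} = 2
G(10) = mex{2,1,2} = 0
G(11) = mex{0,0,0,0} = 1
G(12) = mex{1,1,1,1} = 0
G(13) = mex{0,2,0,0} = 1
G(14) = mex{1,0,1,1} = 2
G(15) = mex{2,1,2,2} = 0
G(16) = mex{0,0,0,0} = 1
G(17) = mex{1,1,1,1} = 0
G(18) = mex{0,2,0,0} = 1
G(19) = mex{1,0,1,1} = 2
G(20) = mex{2,1,2,2} = 0
G(21) = mex{0,0,0,0} = 1
G(22) = mex{1,1,1,1} = 0
G(23) = mex{0,2,0,0} = 1

1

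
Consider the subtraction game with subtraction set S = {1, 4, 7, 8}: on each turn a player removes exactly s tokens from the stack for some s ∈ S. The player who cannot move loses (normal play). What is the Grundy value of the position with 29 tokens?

2

n :  0  1  2  3  4  5  6  7  8  9 10 11 12 13 14 15 16 17 18 19 20 21 22 23 24 25 26 27 28 29
G :  0  1  0  1  2  0  1  2  3  2  3  0  1  3  0  1  0  1  2  3  2  4  3  2  3  0  1  0  1  2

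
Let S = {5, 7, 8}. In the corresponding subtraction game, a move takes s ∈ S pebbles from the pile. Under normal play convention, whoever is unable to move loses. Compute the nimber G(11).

n :  0  1  2  3  4  5  6  7  8  9 10 11
G :  0  0  0  0  0  1  1  1  1  1  2  2

2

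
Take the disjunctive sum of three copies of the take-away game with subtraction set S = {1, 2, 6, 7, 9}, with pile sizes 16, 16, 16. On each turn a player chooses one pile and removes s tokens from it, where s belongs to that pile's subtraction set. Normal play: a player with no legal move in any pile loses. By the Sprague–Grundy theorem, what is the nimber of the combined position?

0

All piles use S = {1, 2, 6, 7, 9}:
G(0) = 0
G(1) = mex{0} = 1
G(2) = mex{1,0} = 2
G(3) = mex{2,1} = 0
G(4) = mex{0,2} = 1
G(5) = mex{1,0} = 2
G(6) = mex{2,1,0} = 3
G(7) = mex{3,2,1,0} = 4
G(8) = mex{4,3,2,1} = 0
G(9) = mex{0,4,0,2,0} = 1
G(10) = mex{1,0,1,0,1} = 2
G(11) = mex{2,1,2,1,2} = 0
G(12) = mex{0,2,3,2,0} = 1
G(13) = mex{1,0,4,3,1} = 2
G(14) = mex{2,1,0,4,2} = 3
G(15) = mex{3,2,1,0,3} = 4
G(16) = mex{4,3,2,1,4} = 0
Pile A: G(16) = 0.
Pile B: G(16) = 0.
Pile C: G(16) = 0.
Combined Grundy value = 0 ⊕ 0 ⊕ 0 = 0.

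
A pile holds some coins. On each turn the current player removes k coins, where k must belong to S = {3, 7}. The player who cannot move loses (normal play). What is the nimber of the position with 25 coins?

G(0) = 0
G(1) = mex{} = 0
G(2) = mex{} = 0
G(3) = mex{0} = 1
G(4) = mex{0} = 1
G(5) = mex{0} = 1
G(6) = mex{1} = 0
G(7) = mex{1,0} = 2
G(8) = mex{1,0} = 2
G(9) = mex{0,0} = 1
G(10) = mex{2,1} = 0
G(11) = mex{2,1} = 0
G(12) = mex{1,1} = 0
G(13) = mex{0,0} = 1
G(14) = mex{0,2} = 1
G(15) = mex{0,2} = 1
G(16) = mex{1,1} = 0
G(17) = mex{1,0} = 2
G(18) = mex{1,0} = 2
G(19) = mex{0,0} = 1
G(20) = mex{2,1} = 0
G(21) = mex{2,1} = 0
G(22) = mex{1,1} = 0
G(23) = mex{0,0} = 1
G(24) = mex{0,2} = 1
G(25) = mex{0,2} = 1

1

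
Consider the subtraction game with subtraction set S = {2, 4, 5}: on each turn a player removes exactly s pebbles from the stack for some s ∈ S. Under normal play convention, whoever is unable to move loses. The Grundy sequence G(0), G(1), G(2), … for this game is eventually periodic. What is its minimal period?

7

n :  0  1  2  3  4  5  6  7  8  9 10 11 12 13 14 15
G :  0  0  1  1  2  2  3  0  0  1  1  2  2  3  0  0
G(n+7) = G(n) holds for n = 0,…,4 (a full window of length max(S) = 5), so the sequence is purely periodic with period 7.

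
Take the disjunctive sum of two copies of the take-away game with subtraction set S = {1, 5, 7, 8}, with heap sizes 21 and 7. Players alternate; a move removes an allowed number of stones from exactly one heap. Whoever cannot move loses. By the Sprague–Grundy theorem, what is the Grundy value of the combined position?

All heaps use S = {1, 5, 7, 8}:
G(0) = 0
G(1) = mex{0} = 1
G(2) = mex{1} = 0
G(3) = mex{0} = 1
G(4) = mex{1} = 0
G(5) = mex{0,0} = 1
G(6) = mex{1,1} = 0
G(7) = mex{0,0,0} = 1
G(8) = mex{1,1,1,0} = 2
G(9) = mex{2,0,0,1} = 3
G(10) = mex{3,1,1,0} = 2
G(11) = mex{2,0,0,1} = 3
G(12) = mex{3,1,1,0} = 2
G(13) = mex{2,2,0,1} = 3
G(14) = mex{3,3,1,0} = 2
G(15) = mex{2,2,2,1} = 0
G(16) = mex{0,3,3,2} = 1
G(17) = mex{1,2,2,3} = 0
G(18) = mex{0,3,3,2} = 1
G(19) = mex{1,2,2,3} = 0
G(20) = mex{0,0,3,2} = 1
G(21) = mex{1,1,2,3} = 0
Heap A: G(21) = 0.
Heap B: G(7) = 1.
Combined Grundy value = 0 ⊕ 1 = 1.

1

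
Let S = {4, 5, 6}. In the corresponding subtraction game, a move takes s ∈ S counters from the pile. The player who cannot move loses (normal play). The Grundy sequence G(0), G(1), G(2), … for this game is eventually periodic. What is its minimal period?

G(0) = 0
G(1) = mex{} = 0
G(2) = mex{} = 0
G(3) = mex{} = 0
G(4) = mex{0} = 1
G(5) = mex{0,0} = 1
G(6) = mex{0,0,0} = 1
G(7) = mex{0,0,0} = 1
G(8) = mex{1,0,0} = 2
G(9) = mex{1,1,0} = 2
G(10) = mex{1,1,1} = 0
G(11) = mex{1,1,1} = 0
G(12) = mex{2,1,1} = 0
G(13) = mex{2,2,1} = 0
G(14) = mex{0,2,2} = 1
G(15) = mex{0,0,2} = 1
G(16) = mex{0,0,0} = 1
G(17) = mex{0,0,0} = 1
G(18) = mex{1,0,0} = 2
G(19) = mex{1,1,0} = 2
G(20) = mex{1,1,1} = 0
G(21) = mex{1,1,1} = 0
G(n+10) = G(n) holds for n = 0,…,5 (a full window of length max(S) = 6), so the sequence is purely periodic with period 10.

10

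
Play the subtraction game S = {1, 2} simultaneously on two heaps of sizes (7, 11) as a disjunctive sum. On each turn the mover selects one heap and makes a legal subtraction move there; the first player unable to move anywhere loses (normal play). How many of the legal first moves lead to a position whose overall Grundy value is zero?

All heaps use S = {1, 2}:
n :  0  1  2  3  4  5  6  7  8  9 10 11
G :  0  1  2  0  1  2  0  1  2  0  1  2
Heap A: G(7) = 1.
Heap B: G(11) = 2.
Combined Grundy value = 1 ⊕ 2 = 3.
A winning move leaves total XOR = 0, i.e. changes one component's Grundy value g to g ⊕ X where X is the current total.
Heap A: need g' = 1⊕3 = 2. Options: 7−1→G=0, 7−2→G=2. Hits: 1.
Heap B: need g' = 2⊕3 = 1. Options: 11−1→G=1, 11−2→G=0. Hits: 1.

2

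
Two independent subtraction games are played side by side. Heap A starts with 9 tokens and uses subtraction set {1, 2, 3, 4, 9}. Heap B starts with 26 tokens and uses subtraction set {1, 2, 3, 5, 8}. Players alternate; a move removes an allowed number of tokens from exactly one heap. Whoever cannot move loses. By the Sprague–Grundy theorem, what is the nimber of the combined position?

6

Heap A, S = {1, 2, 3, 4, 9}:
G(0) = 0
G(1) = mex{0} = 1
G(2) = mex{1,0} = 2
G(3) = mex{2,1,0} = 3
G(4) = mex{3,2,1,0} = 4
G(5) = mex{4,3,2,1} = 0
G(6) = mex{0,4,3,2} = 1
G(7) = mex{1,0,4,3} = 2
G(8) = mex{2,1,0,4} = 3
G(9) = mex{3,2,1,0,0} = 4
G_A(9) = 4.
Heap B, S = {1, 2, 3, 5, 8}:
n :  0  1  2  3  4  5  6  7  8  9 10 11 12 13 14 15 16 17 18 19 20 21 22 23 24 25 26
G :  0  1  2  3  0  1  2  3  4  5  0  1  2  3  0  1  2  3  4  5  0  1  2  3  0  1  2
G_B(26) = 2.
Combined Grundy value = 4 ⊕ 2 = 6.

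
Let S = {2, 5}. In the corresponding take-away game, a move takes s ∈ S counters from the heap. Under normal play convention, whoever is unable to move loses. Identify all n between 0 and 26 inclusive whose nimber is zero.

G(0) = 0
G(1) = mex{} = 0
G(2) = mex{0} = 1
G(3) = mex{0} = 1
G(4) = mex{1} = 0
G(5) = mex{1,0} = 2
G(6) = mex{0,0} = 1
G(7) = mex{2,1} = 0
G(8) = mex{1,1} = 0
G(9) = mex{0,0} = 1
G(10) = mex{0,2} = 1
G(11) = mex{1,1} = 0
G(12) = mex{1,0} = 2
G(13) = mex{0,0} = 1
G(14) = mex{2,1} = 0
G(15) = mex{1,1} = 0
G(16) = mex{0,0} = 1
G(17) = mex{0,2} = 1
G(18) = mex{1,1} = 0
G(19) = mex{1,0} = 2
G(20) = mex{0,0} = 1
G(21) = mex{2,1} = 0
G(22) = mex{1,1} = 0
G(23) = mex{0,0} = 1
G(24) = mex{0,2} = 1
G(25) = mex{1,1} = 0
G(26) = mex{1,0} = 2
P-positions are exactly the n with G(n) = 0.

0, 1, 4, 7, 8, 11, 14, 15, 18, 21, 22, 25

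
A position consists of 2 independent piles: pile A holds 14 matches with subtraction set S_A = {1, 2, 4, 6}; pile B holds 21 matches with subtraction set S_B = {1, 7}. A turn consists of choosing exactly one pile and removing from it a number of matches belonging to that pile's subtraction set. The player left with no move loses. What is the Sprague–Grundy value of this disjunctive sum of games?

2

Pile A, S = {1, 2, 4, 6}:
n :  0  1  2  3  4  5  6  7  8  9 10 11 12 13 14
G :  0  1  2  0  1  2  3  4  0  1  2  0  1  2  3
G_A(14) = 3.
Pile B, S = {1, 7}:
G(0) = 0
G(1) = mex{0} = 1
G(2) = mex{1} = 0
G(3) = mex{0} = 1
G(4) = mex{1} = 0
G(5) = mex{0} = 1
G(6) = mex{1} = 0
G(7) = mex{0,0} = 1
G(8) = mex{1,1} = 0
G(9) = mex{0,0} = 1
G(10) = mex{1,1} = 0
G(11) = mex{0,0} = 1
G(12) = mex{1,1} = 0
G(13) = mex{0,0} = 1
G(14) = mex{1,1} = 0
G(15) = mex{0,0} = 1
G(16) = mex{1,1} = 0
G(17) = mex{0,0} = 1
G(18) = mex{1,1} = 0
G(19) = mex{0,0} = 1
G(20) = mex{1,1} = 0
G(21) = mex{0,0} = 1
G_B(21) = 1.
Combined Grundy value = 3 ⊕ 1 = 2.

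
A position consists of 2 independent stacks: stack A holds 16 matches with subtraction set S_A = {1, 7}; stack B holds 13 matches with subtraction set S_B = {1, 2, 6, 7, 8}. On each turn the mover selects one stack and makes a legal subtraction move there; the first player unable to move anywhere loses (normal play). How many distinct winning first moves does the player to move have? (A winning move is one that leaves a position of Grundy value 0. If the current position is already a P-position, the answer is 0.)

Stack A, S = {1, 7}:
G(0) = 0
G(1) = mex{0} = 1
G(2) = mex{1} = 0
G(3) = mex{0} = 1
G(4) = mex{1} = 0
G(5) = mex{0} = 1
G(6) = mex{1} = 0
G(7) = mex{0,0} = 1
G(8) = mex{1,1} = 0
G(9) = mex{0,0} = 1
G(10) = mex{1,1} = 0
G(11) = mex{0,0} = 1
G(12) = mex{1,1} = 0
G(13) = mex{0,0} = 1
G(14) = mex{1,1} = 0
G(15) = mex{0,0} = 1
G(16) = mex{1,1} = 0
G_A(16) = 0.
Stack B, S = {1, 2, 6, 7, 8}:
G(0) = 0
G(1) = mex{0} = 1
G(2) = mex{1,0} = 2
G(3) = mex{2,1} = 0
G(4) = mex{0,2} = 1
G(5) = mex{1,0} = 2
G(6) = mex{2,1,0} = 3
G(7) = mex{3,2,1,0} = 4
G(8) = mex{4,3,2,1,0} = 5
G(9) = mex{5,4,0,2,1} = 3
G(10) = mex{3,5,1,0,2} = 4
G(11) = mex{4,3,2,1,0} = 5
G(12) = mex{5,4,3,2,1} = 0
G(13) = mex{0,5,4,3,2} = 1
G_B(13) = 1.
Combined Grundy value = 0 ⊕ 1 = 1.
A winning move leaves total XOR = 0, i.e. changes one component's Grundy value g to g ⊕ X where X is the current total.
Stack A: need g' = 0⊕1 = 1. Options: 16−1→G=1, 16−7→G=1. Hits: 2.
Stack B: need g' = 1⊕1 = 0. Options: 13−1→G=0, 13−2→G=5, 13−6→G=4, 13−7→G=3, 13−8→G=2. Hits: 1.

3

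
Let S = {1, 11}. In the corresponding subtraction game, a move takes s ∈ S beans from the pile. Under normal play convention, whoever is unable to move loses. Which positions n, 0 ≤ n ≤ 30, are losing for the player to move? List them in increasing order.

0, 2, 4, 6, 8, 10, 12, 14, 16, 18, 20, 22, 24, 26, 28, 30

n :  0  1  2  3  4  5  6  7  8  9 10 11 12 13 14 15 16 17 18 19 20 21 22 23 24 25 26 27 28 29 30
G :  0  1  0  1  0  1  0  1  0  1  0  1  0  1  0  1  0  1  0  1  0  1  0  1  0  1  0  1  0  1  0
P-positions are exactly the n with G(n) = 0.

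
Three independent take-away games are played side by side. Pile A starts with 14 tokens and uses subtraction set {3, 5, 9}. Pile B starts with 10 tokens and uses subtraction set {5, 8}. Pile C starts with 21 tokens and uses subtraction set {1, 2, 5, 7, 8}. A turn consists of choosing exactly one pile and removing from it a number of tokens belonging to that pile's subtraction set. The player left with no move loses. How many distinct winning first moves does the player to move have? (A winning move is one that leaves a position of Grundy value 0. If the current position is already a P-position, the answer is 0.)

Pile A, S = {3, 5, 9}:
n :  0  1  2  3  4  5  6  7  8  9 10 11 12 13 14
G :  0  0  0  1  1  1  2  2  0  3  3  1  0  2  0
G_A(14) = 0.
Pile B, S = {5, 8}:
n :  0  1  2  3  4  5  6  7  8  9 10
G :  0  0  0  0  0  1  1  1  1  1  2
G_B(10) = 2.
Pile C, S = {1, 2, 5, 7, 8}:
n :  0  1  2  3  4  5  6  7  8  9 10 11 12 13 14 15 16 17 18 19 20 21
G :  0  1  2  0  1  2  0  1  2  0  1  2  0  1  2  0  1  2  0  1  2  0
G_C(21) = 0.
Combined Grundy value = 0 ⊕ 2 ⊕ 0 = 2.
A winning move leaves total XOR = 0, i.e. changes one component's Grundy value g to g ⊕ X where X is the current total.
Pile A: need g' = 0⊕2 = 2. Options: 14−3→G=1, 14−5→G=3, 14−9→G=1. Hits: 0.
Pile B: need g' = 2⊕2 = 0. Options: 10−5→G=1, 10−8→G=0. Hits: 1.
Pile C: need g' = 0⊕2 = 2. Options: 21−1→G=2, 21−2→G=1, 21−5→G=1, 21−7→G=2, 21−8→G=1. Hits: 2.

3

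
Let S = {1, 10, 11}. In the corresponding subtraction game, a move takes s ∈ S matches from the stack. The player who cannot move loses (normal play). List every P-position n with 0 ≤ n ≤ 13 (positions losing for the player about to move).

0, 2, 4, 6, 8

n :  0  1  2  3  4  5  6  7  8  9 10 11 12 13
G :  0  1  0  1  0  1  0  1  0  1  2  3  2  3
P-positions are exactly the n with G(n) = 0.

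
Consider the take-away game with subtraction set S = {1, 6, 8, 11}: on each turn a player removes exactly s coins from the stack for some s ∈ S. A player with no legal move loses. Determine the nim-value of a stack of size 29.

1

G(0) = 0
G(1) = mex{0} = 1
G(2) = mex{1} = 0
G(3) = mex{0} = 1
G(4) = mex{1} = 0
G(5) = mex{0} = 1
G(6) = mex{1,0} = 2
G(7) = mex{2,1} = 0
G(8) = mex{0,0,0} = 1
G(9) = mex{1,1,1} = 0
G(10) = mex{0,0,0} = 1
G(11) = mex{1,1,1,0} = 2
G(12) = mex{2,2,0,1} = 3
G(13) = mex{3,0,1,0} = 2
G(14) = mex{2,1,2,1} = 0
G(15) = mex{0,0,0,0} = 1
G(16) = mex{1,1,1,1} = 0
G(17) = mex{0,2,0,2} = 1
G(18) = mex{1,3,1,0} = 2
G(19) = mex{2,2,2,1} = 0
G(20) = mex{0,0,3,0} = 1
G(21) = mex{1,1,2,1} = 0
G(22) = mex{0,0,0,2} = 1
G(23) = mex{1,1,1,3} = 0
G(24) = mex{0,2,0,2} = 1
G(25) = mex{1,0,1,0} = 2
G(26) = mex{2,1,2,1} = 0
G(27) = mex{0,0,0,0} = 1
G(28) = mex{1,1,1,1} = 0
G(29) = mex{0,0,0,2} = 1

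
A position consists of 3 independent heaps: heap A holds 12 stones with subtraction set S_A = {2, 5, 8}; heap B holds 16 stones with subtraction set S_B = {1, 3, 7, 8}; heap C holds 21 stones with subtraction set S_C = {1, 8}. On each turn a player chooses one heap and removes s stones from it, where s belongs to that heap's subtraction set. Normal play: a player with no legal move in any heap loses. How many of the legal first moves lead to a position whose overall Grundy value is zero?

6

Heap A, S = {2, 5, 8}:
n :  0  1  2  3  4  5  6  7  8  9 10 11 12
G :  0  0  1  1  0  2  1  0  2  1  0  0  1
G_A(12) = 1.
Heap B, S = {1, 3, 7, 8}:
n :  0  1  2  3  4  5  6  7  8  9 10 11 12 13 14 15 16
G :  0  1  0  1  0  1  0  1  2  3  2  3  2  3  2  0  1
G_B(16) = 1.
Heap C, S = {1, 8}:
G(0) = 0
G(1) = mex{0} = 1
G(2) = mex{1} = 0
G(3) = mex{0} = 1
G(4) = mex{1} = 0
G(5) = mex{0} = 1
G(6) = mex{1} = 0
G(7) = mex{0} = 1
G(8) = mex{1,0} = 2
G(9) = mex{2,1} = 0
G(10) = mex{0,0} = 1
G(11) = mex{1,1} = 0
G(12) = mex{0,0} = 1
G(13) = mex{1,1} = 0
G(14) = mex{0,0} = 1
G(15) = mex{1,1} = 0
G(16) = mex{0,2} = 1
G(17) = mex{1,0} = 2
G(18) = mex{2,1} = 0
G(19) = mex{0,0} = 1
G(20) = mex{1,1} = 0
G(21) = mex{0,0} = 1
G_C(21) = 1.
Combined Grundy value = 1 ⊕ 1 ⊕ 1 = 1.
A winning move leaves total XOR = 0, i.e. changes one component's Grundy value g to g ⊕ X where X is the current total.
Heap A: need g' = 1⊕1 = 0. Options: 12−2→G=0, 12−5→G=0, 12−8→G=0. Hits: 3.
Heap B: need g' = 1⊕1 = 0. Options: 16−1→G=0, 16−3→G=3, 16−7→G=3, 16−8→G=2. Hits: 1.
Heap C: need g' = 1⊕1 = 0. Options: 21−1→G=0, 21−8→G=0. Hits: 2.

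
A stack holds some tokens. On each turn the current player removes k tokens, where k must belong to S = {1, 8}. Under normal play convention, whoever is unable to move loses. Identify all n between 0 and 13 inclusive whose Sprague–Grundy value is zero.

0, 2, 4, 6, 9, 11, 13

G(0) = 0
G(1) = mex{0} = 1
G(2) = mex{1} = 0
G(3) = mex{0} = 1
G(4) = mex{1} = 0
G(5) = mex{0} = 1
G(6) = mex{1} = 0
G(7) = mex{0} = 1
G(8) = mex{1,0} = 2
G(9) = mex{2,1} = 0
G(10) = mex{0,0} = 1
G(11) = mex{1,1} = 0
G(12) = mex{0,0} = 1
G(13) = mex{1,1} = 0
P-positions are exactly the n with G(n) = 0.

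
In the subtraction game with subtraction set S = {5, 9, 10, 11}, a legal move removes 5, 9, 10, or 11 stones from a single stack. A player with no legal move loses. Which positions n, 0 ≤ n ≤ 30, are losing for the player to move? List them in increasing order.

n :  0  1  2  3  4  5  6  7  8  9 10 11 12 13 14 15 16 17 18 19 20 21 22 23 24 25 26 27 28 29 30
G :  0  0  0  0  0  1  1  1  1  1  2  2  2  2  2  3  0  0  0  0  0  1  1  1  1  1  2  2  2  2  2
P-positions are exactly the n with G(n) = 0.

0, 1, 2, 3, 4, 16, 17, 18, 19, 20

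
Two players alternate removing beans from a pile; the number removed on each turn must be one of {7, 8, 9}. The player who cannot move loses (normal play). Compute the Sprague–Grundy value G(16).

0

n :  0  1  2  3  4  5  6  7  8  9 10 11 12 13 14 15 16
G :  0  0  0  0  0  0  0  1  1  1  1  1  1  1  2  2  0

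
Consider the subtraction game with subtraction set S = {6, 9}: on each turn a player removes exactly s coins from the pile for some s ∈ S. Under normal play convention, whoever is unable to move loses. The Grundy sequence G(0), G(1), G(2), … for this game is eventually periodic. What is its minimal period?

15

G(0) = 0
G(1) = mex{} = 0
G(2) = mex{} = 0
G(3) = mex{} = 0
G(4) = mex{} = 0
G(5) = mex{} = 0
G(6) = mex{0} = 1
G(7) = mex{0} = 1
G(8) = mex{0} = 1
G(9) = mex{0,0} = 1
G(10) = mex{0,0} = 1
G(11) = mex{0,0} = 1
G(12) = mex{1,0} = 2
G(13) = mex{1,0} = 2
G(14) = mex{1,0} = 2
G(15) = mex{1,1} = 0
G(16) = mex{1,1} = 0
G(17) = mex{1,1} = 0
G(18) = mex{2,1} = 0
G(19) = mex{2,1} = 0
G(20) = mex{2,1} = 0
G(21) = mex{0,2} = 1
G(22) = mex{0,2} = 1
G(23) = mex{0,2} = 1
G(24) = mex{0,0} = 1
G(25) = mex{0,0} = 1
G(26) = mex{0,0} = 1
G(27) = mex{1,0} = 2
G(28) = mex{1,0} = 2
G(29) = mex{1,0} = 2
G(30) = mex{1,1} = 0
G(31) = mex{1,1} = 0
G(n+15) = G(n) holds for n = 0,…,8 (a full window of length max(S) = 9), so the sequence is purely periodic with period 15.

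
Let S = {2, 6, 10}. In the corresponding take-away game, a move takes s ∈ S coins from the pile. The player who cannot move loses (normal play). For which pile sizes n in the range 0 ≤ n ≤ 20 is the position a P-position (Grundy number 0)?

0, 1, 4, 5, 8, 9, 12, 13, 16, 17, 20

n :  0  1  2  3  4  5  6  7  8  9 10 11 12 13 14 15 16 17 18 19 20
G :  0  0  1  1  0  0  1  1  0  0  1  1  0  0  1  1  0  0  1  1  0
P-positions are exactly the n with G(n) = 0.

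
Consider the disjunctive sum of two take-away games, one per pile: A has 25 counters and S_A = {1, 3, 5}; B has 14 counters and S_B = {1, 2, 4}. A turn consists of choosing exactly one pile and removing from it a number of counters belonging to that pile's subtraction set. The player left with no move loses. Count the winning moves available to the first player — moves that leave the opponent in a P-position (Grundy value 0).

Pile A, S = {1, 3, 5}:
n :  0  1  2  3  4  5  6  7  8  9 10 11 12 13 14 15 16 17 18 19 20 21 22 23 24 25
G :  0  1  0  1  0  1  0  1  0  1  0  1  0  1  0  1  0  1  0  1  0  1  0  1  0  1
G_A(25) = 1.
Pile B, S = {1, 2, 4}:
G(0) = 0
G(1) = mex{0} = 1
G(2) = mex{1,0} = 2
G(3) = mex{2,1} = 0
G(4) = mex{0,2,0} = 1
G(5) = mex{1,0,1} = 2
G(6) = mex{2,1,2} = 0
G(7) = mex{0,2,0} = 1
G(8) = mex{1,0,1} = 2
G(9) = mex{2,1,2} = 0
G(10) = mex{0,2,0} = 1
G(11) = mex{1,0,1} = 2
G(12) = mex{2,1,2} = 0
G(13) = mex{0,2,0} = 1
G(14) = mex{1,0,1} = 2
G_B(14) = 2.
Combined Grundy value = 1 ⊕ 2 = 3.
A winning move leaves total XOR = 0, i.e. changes one component's Grundy value g to g ⊕ X where X is the current total.
Pile A: need g' = 1⊕3 = 2. Options: 25−1→G=0, 25−3→G=0, 25−5→G=0. Hits: 0.
Pile B: need g' = 2⊕3 = 1. Options: 14−1→G=1, 14−2→G=0, 14−4→G=1. Hits: 2.

2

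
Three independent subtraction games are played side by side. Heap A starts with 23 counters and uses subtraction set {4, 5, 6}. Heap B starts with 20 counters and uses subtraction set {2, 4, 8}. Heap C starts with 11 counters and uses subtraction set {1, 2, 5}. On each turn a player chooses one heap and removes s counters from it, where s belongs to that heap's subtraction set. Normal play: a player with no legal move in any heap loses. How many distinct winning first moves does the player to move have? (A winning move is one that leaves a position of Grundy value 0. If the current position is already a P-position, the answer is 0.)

2

Heap A, S = {4, 5, 6}:
G(0) = 0
G(1) = mex{} = 0
G(2) = mex{} = 0
G(3) = mex{} = 0
G(4) = mex{0} = 1
G(5) = mex{0,0} = 1
G(6) = mex{0,0,0} = 1
G(7) = mex{0,0,0} = 1
G(8) = mex{1,0,0} = 2
G(9) = mex{1,1,0} = 2
G(10) = mex{1,1,1} = 0
G(11) = mex{1,1,1} = 0
G(12) = mex{2,1,1} = 0
G(13) = mex{2,2,1} = 0
G(14) = mex{0,2,2} = 1
G(15) = mex{0,0,2} = 1
G(16) = mex{0,0,0} = 1
G(17) = mex{0,0,0} = 1
G(18) = mex{1,0,0} = 2
G(19) = mex{1,1,0} = 2
G(20) = mex{1,1,1} = 0
G(21) = mex{1,1,1} = 0
G(22) = mex{2,1,1} = 0
G(23) = mex{2,2,1} = 0
G_A(23) = 0.
Heap B, S = {2, 4, 8}:
G(0) = 0
G(1) = mex{} = 0
G(2) = mex{0} = 1
G(3) = mex{0} = 1
G(4) = mex{1,0} = 2
G(5) = mex{1,0} = 2
G(6) = mex{2,1} = 0
G(7) = mex{2,1} = 0
G(8) = mex{0,2,0} = 1
G(9) = mex{0,2,0} = 1
G(10) = mex{1,0,1} = 2
G(11) = mex{1,0,1} = 2
G(12) = mex{2,1,2} = 0
G(13) = mex{2,1,2} = 0
G(14) = mex{0,2,0} = 1
G(15) = mex{0,2,0} = 1
G(16) = mex{1,0,1} = 2
G(17) = mex{1,0,1} = 2
G(18) = mex{2,1,2} = 0
G(19) = mex{2,1,2} = 0
G(20) = mex{0,2,0} = 1
G_B(20) = 1.
Heap C, S = {1, 2, 5}:
G(0) = 0
G(1) = mex{0} = 1
G(2) = mex{1,0} = 2
G(3) = mex{2,1} = 0
G(4) = mex{0,2} = 1
G(5) = mex{1,0,0} = 2
G(6) = mex{2,1,1} = 0
G(7) = mex{0,2,2} = 1
G(8) = mex{1,0,0} = 2
G(9) = mex{2,1,1} = 0
G(10) = mex{0,2,2} = 1
G(11) = mex{1,0,0} = 2
G_C(11) = 2.
Combined Grundy value = 0 ⊕ 1 ⊕ 2 = 3.
A winning move leaves total XOR = 0, i.e. changes one component's Grundy value g to g ⊕ X where X is the current total.
Heap A: need g' = 0⊕3 = 3. Options: 23−4→G=2, 23−5→G=2, 23−6→G=1. Hits: 0.
Heap B: need g' = 1⊕3 = 2. Options: 20−2→G=0, 20−4→G=2, 20−8→G=0. Hits: 1.
Heap C: need g' = 2⊕3 = 1. Options: 11−1→G=1, 11−2→G=0, 11−5→G=0. Hits: 1.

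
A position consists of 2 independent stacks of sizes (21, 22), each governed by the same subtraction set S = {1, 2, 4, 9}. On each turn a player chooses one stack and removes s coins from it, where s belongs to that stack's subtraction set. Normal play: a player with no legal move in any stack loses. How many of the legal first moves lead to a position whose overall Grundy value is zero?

2

All stacks use S = {1, 2, 4, 9}:
n :  0  1  2  3  4  5  6  7  8  9 10 11 12 13 14 15 16 17 18 19 20 21 22
G :  0  1  2  0  1  2  0  1  2  3  4  0  1  2  0  1  2  0  1  2  3  4  0
Stack A: G(21) = 4.
Stack B: G(22) = 0.
Combined Grundy value = 4 ⊕ 0 = 4.
A winning move leaves total XOR = 0, i.e. changes one component's Grundy value g to g ⊕ X where X is the current total.
Stack A: need g' = 4⊕4 = 0. Options: 21−1→G=3, 21−2→G=2, 21−4→G=0, 21−9→G=1. Hits: 1.
Stack B: need g' = 0⊕4 = 4. Options: 22−1→G=4, 22−2→G=3, 22−4→G=1, 22−9→G=2. Hits: 1.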